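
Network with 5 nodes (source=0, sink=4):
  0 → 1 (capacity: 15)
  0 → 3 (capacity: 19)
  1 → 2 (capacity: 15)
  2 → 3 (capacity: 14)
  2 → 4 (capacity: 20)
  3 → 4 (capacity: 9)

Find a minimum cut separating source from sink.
Min cut value = 24, edges: (1,2), (3,4)

Min cut value: 24
Partition: S = [0, 1, 3], T = [2, 4]
Cut edges: (1,2), (3,4)

By max-flow min-cut theorem, max flow = min cut = 24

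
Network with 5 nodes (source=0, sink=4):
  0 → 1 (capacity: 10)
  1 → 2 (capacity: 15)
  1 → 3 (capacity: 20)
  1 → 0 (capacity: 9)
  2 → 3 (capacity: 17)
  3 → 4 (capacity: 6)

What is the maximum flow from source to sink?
Maximum flow = 6

Max flow: 6

Flow assignment:
  0 → 1: 6/10
  1 → 3: 6/20
  3 → 4: 6/6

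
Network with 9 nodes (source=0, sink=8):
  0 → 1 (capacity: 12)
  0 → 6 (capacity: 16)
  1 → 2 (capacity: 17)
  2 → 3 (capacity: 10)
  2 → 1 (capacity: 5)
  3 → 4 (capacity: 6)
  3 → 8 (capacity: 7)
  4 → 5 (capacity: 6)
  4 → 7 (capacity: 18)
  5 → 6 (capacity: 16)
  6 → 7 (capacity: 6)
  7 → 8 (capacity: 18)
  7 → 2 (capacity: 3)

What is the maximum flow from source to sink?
Maximum flow = 16

Max flow: 16

Flow assignment:
  0 → 1: 10/12
  0 → 6: 6/16
  1 → 2: 10/17
  2 → 3: 10/10
  3 → 4: 3/6
  3 → 8: 7/7
  4 → 7: 3/18
  6 → 7: 6/6
  7 → 8: 9/18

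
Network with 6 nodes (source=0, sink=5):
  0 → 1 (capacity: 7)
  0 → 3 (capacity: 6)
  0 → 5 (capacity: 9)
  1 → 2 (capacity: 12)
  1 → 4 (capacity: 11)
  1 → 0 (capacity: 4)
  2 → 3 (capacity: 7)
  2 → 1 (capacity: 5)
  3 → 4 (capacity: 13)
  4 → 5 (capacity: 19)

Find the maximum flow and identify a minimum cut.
Max flow = 22, Min cut edges: (0,1), (0,3), (0,5)

Maximum flow: 22
Minimum cut: (0,1), (0,3), (0,5)
Partition: S = [0], T = [1, 2, 3, 4, 5]

Max-flow min-cut theorem verified: both equal 22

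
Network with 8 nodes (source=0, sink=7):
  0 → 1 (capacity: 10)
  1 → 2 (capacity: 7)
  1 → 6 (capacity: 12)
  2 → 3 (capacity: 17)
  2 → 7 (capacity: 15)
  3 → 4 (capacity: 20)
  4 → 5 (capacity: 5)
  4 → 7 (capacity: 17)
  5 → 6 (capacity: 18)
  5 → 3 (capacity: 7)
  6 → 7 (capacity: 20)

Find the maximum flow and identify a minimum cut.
Max flow = 10, Min cut edges: (0,1)

Maximum flow: 10
Minimum cut: (0,1)
Partition: S = [0], T = [1, 2, 3, 4, 5, 6, 7]

Max-flow min-cut theorem verified: both equal 10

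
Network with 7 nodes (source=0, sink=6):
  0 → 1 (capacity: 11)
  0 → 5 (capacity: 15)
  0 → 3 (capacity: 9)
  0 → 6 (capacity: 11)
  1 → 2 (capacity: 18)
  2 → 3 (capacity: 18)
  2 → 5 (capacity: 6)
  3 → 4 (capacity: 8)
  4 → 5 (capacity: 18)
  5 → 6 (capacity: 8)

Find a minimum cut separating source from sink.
Min cut value = 19, edges: (0,6), (5,6)

Min cut value: 19
Partition: S = [0, 1, 2, 3, 4, 5], T = [6]
Cut edges: (0,6), (5,6)

By max-flow min-cut theorem, max flow = min cut = 19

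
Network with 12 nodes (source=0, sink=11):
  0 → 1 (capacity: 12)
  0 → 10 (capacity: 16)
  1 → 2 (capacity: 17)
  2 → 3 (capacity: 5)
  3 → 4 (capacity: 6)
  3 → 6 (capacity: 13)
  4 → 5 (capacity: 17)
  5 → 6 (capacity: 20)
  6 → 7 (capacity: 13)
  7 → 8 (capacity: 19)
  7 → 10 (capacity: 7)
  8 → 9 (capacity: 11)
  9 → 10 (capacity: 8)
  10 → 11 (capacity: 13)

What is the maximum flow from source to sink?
Maximum flow = 13

Max flow: 13

Flow assignment:
  0 → 1: 5/12
  0 → 10: 8/16
  1 → 2: 5/17
  2 → 3: 5/5
  3 → 6: 5/13
  6 → 7: 5/13
  7 → 10: 5/7
  10 → 11: 13/13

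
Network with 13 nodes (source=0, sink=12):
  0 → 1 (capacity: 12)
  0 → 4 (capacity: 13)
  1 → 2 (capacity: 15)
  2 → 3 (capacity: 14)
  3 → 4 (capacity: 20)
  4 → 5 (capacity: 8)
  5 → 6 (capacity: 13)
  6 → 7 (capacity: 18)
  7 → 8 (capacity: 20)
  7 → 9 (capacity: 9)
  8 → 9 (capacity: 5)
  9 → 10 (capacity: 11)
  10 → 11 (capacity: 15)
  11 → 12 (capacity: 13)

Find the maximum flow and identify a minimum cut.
Max flow = 8, Min cut edges: (4,5)

Maximum flow: 8
Minimum cut: (4,5)
Partition: S = [0, 1, 2, 3, 4], T = [5, 6, 7, 8, 9, 10, 11, 12]

Max-flow min-cut theorem verified: both equal 8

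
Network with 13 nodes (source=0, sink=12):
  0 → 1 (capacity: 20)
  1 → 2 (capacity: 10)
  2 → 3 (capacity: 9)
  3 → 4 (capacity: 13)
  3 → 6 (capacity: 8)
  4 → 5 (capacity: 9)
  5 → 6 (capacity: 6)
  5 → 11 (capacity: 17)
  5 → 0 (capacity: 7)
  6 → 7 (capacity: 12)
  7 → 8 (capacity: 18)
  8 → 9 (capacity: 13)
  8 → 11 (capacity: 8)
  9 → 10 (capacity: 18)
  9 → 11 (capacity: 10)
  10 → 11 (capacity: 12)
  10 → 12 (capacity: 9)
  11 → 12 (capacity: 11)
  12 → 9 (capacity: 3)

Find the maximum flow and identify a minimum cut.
Max flow = 9, Min cut edges: (2,3)

Maximum flow: 9
Minimum cut: (2,3)
Partition: S = [0, 1, 2], T = [3, 4, 5, 6, 7, 8, 9, 10, 11, 12]

Max-flow min-cut theorem verified: both equal 9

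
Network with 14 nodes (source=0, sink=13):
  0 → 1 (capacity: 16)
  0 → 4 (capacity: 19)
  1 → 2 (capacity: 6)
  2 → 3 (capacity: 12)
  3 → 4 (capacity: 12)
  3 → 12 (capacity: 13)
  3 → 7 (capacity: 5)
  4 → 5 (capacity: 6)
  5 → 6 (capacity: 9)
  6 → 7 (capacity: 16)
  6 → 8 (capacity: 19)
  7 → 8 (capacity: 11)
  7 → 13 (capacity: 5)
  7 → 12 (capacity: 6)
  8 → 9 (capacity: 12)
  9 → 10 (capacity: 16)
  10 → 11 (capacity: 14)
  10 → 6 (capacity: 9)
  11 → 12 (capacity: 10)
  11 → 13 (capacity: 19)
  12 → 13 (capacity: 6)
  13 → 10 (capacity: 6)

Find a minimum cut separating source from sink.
Min cut value = 12, edges: (1,2), (4,5)

Min cut value: 12
Partition: S = [0, 1, 4], T = [2, 3, 5, 6, 7, 8, 9, 10, 11, 12, 13]
Cut edges: (1,2), (4,5)

By max-flow min-cut theorem, max flow = min cut = 12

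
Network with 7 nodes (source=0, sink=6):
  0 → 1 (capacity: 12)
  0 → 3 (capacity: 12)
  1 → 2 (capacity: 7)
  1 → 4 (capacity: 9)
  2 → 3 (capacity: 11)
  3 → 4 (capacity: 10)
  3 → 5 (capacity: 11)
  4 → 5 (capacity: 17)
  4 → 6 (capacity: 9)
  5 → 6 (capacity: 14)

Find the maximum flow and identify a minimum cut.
Max flow = 23, Min cut edges: (4,6), (5,6)

Maximum flow: 23
Minimum cut: (4,6), (5,6)
Partition: S = [0, 1, 2, 3, 4, 5], T = [6]

Max-flow min-cut theorem verified: both equal 23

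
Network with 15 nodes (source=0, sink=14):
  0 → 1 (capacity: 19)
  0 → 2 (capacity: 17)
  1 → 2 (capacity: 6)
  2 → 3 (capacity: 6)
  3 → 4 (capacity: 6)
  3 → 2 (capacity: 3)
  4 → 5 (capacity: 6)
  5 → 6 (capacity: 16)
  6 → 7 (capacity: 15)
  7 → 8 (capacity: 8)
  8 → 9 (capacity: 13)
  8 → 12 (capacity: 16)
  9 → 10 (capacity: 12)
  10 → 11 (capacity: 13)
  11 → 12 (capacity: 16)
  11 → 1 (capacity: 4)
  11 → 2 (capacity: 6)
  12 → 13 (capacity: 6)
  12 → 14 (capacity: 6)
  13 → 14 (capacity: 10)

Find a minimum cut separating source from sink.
Min cut value = 6, edges: (4,5)

Min cut value: 6
Partition: S = [0, 1, 2, 3, 4], T = [5, 6, 7, 8, 9, 10, 11, 12, 13, 14]
Cut edges: (4,5)

By max-flow min-cut theorem, max flow = min cut = 6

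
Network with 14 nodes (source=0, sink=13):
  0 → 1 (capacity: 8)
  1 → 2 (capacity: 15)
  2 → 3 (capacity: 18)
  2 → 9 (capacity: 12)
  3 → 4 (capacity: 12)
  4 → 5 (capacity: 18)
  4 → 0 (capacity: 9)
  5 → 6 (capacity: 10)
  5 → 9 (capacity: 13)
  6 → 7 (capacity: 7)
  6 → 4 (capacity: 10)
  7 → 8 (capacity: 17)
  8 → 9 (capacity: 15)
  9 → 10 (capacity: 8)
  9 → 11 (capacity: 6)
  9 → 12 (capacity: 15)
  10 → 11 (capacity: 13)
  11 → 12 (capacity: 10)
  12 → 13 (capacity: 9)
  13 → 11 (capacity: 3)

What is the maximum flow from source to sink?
Maximum flow = 8

Max flow: 8

Flow assignment:
  0 → 1: 8/8
  1 → 2: 8/15
  2 → 9: 8/12
  9 → 12: 8/15
  12 → 13: 8/9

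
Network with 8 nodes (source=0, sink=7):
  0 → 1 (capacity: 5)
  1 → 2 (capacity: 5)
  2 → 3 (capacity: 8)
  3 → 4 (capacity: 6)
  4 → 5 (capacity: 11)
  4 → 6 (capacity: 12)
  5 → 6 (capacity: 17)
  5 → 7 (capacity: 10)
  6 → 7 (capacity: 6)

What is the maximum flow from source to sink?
Maximum flow = 5

Max flow: 5

Flow assignment:
  0 → 1: 5/5
  1 → 2: 5/5
  2 → 3: 5/8
  3 → 4: 5/6
  4 → 5: 5/11
  5 → 7: 5/10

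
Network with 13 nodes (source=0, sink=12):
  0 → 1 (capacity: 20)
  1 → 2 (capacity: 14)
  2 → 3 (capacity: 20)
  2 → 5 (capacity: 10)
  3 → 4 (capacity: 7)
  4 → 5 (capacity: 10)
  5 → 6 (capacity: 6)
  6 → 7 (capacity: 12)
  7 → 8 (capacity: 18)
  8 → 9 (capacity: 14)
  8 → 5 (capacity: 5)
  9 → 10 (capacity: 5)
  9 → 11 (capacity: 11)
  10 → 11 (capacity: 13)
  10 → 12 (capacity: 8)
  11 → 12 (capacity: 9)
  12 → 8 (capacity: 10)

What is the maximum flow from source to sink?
Maximum flow = 6

Max flow: 6

Flow assignment:
  0 → 1: 6/20
  1 → 2: 6/14
  2 → 3: 4/20
  2 → 5: 2/10
  3 → 4: 4/7
  4 → 5: 4/10
  5 → 6: 6/6
  6 → 7: 6/12
  7 → 8: 6/18
  8 → 9: 6/14
  9 → 10: 5/5
  9 → 11: 1/11
  10 → 12: 5/8
  11 → 12: 1/9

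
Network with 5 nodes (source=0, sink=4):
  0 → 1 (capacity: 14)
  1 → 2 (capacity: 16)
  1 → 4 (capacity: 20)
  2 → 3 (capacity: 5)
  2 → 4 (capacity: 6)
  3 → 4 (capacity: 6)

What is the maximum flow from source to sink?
Maximum flow = 14

Max flow: 14

Flow assignment:
  0 → 1: 14/14
  1 → 4: 14/20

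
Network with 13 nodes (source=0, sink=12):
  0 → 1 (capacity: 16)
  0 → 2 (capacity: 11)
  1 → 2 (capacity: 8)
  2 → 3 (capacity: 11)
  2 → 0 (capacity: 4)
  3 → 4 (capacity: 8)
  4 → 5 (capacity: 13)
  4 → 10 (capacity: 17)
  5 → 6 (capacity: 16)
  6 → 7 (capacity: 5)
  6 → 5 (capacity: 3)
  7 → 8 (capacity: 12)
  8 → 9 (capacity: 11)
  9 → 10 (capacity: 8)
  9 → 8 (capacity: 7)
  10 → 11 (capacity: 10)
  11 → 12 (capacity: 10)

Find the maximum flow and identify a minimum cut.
Max flow = 8, Min cut edges: (3,4)

Maximum flow: 8
Minimum cut: (3,4)
Partition: S = [0, 1, 2, 3], T = [4, 5, 6, 7, 8, 9, 10, 11, 12]

Max-flow min-cut theorem verified: both equal 8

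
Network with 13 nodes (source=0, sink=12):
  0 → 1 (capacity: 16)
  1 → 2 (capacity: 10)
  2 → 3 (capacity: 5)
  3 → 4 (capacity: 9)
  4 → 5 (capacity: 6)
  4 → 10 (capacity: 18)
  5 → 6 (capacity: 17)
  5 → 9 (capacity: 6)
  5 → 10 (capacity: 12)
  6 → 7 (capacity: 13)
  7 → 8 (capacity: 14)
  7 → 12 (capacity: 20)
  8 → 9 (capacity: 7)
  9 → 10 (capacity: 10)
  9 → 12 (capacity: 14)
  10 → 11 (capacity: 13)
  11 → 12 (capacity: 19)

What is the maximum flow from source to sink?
Maximum flow = 5

Max flow: 5

Flow assignment:
  0 → 1: 5/16
  1 → 2: 5/10
  2 → 3: 5/5
  3 → 4: 5/9
  4 → 5: 5/6
  5 → 9: 5/6
  9 → 12: 5/14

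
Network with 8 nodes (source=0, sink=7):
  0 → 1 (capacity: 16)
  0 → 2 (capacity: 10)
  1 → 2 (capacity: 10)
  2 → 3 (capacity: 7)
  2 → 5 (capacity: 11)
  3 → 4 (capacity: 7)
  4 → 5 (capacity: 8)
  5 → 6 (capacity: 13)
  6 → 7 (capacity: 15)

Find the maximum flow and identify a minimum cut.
Max flow = 13, Min cut edges: (5,6)

Maximum flow: 13
Minimum cut: (5,6)
Partition: S = [0, 1, 2, 3, 4, 5], T = [6, 7]

Max-flow min-cut theorem verified: both equal 13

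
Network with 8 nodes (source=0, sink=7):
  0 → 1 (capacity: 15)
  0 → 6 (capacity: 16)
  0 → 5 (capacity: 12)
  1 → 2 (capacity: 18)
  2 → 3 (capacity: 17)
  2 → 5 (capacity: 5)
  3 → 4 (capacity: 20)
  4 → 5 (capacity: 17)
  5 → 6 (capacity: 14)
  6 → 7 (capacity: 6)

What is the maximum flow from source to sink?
Maximum flow = 6

Max flow: 6

Flow assignment:
  0 → 1: 6/15
  1 → 2: 6/18
  2 → 3: 6/17
  3 → 4: 6/20
  4 → 5: 6/17
  5 → 6: 6/14
  6 → 7: 6/6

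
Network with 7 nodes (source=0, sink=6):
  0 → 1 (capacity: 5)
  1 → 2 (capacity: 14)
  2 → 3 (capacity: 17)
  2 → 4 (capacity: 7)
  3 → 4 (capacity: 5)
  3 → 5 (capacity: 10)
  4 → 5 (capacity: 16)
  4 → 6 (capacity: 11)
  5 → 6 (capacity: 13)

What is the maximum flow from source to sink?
Maximum flow = 5

Max flow: 5

Flow assignment:
  0 → 1: 5/5
  1 → 2: 5/14
  2 → 4: 5/7
  4 → 6: 5/11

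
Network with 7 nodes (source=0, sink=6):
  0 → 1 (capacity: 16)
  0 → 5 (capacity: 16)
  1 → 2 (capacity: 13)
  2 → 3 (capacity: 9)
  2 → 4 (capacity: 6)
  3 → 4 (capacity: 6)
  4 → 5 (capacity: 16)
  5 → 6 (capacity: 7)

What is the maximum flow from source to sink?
Maximum flow = 7

Max flow: 7

Flow assignment:
  0 → 1: 7/16
  1 → 2: 7/13
  2 → 3: 6/9
  2 → 4: 1/6
  3 → 4: 6/6
  4 → 5: 7/16
  5 → 6: 7/7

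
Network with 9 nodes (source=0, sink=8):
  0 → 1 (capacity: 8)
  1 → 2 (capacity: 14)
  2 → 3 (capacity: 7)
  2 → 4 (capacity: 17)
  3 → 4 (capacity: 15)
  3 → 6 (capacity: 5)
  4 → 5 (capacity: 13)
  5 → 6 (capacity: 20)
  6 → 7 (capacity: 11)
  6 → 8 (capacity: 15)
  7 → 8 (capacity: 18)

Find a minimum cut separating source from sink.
Min cut value = 8, edges: (0,1)

Min cut value: 8
Partition: S = [0], T = [1, 2, 3, 4, 5, 6, 7, 8]
Cut edges: (0,1)

By max-flow min-cut theorem, max flow = min cut = 8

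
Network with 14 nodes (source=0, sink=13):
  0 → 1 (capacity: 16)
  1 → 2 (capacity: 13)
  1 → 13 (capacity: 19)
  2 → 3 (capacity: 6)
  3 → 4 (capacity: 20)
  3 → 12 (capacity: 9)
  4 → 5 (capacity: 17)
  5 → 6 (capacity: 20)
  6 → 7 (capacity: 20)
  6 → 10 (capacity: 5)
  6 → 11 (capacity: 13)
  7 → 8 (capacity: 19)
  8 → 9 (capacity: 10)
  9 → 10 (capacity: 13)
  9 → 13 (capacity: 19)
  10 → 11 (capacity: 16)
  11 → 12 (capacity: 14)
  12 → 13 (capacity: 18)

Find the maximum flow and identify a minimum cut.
Max flow = 16, Min cut edges: (0,1)

Maximum flow: 16
Minimum cut: (0,1)
Partition: S = [0], T = [1, 2, 3, 4, 5, 6, 7, 8, 9, 10, 11, 12, 13]

Max-flow min-cut theorem verified: both equal 16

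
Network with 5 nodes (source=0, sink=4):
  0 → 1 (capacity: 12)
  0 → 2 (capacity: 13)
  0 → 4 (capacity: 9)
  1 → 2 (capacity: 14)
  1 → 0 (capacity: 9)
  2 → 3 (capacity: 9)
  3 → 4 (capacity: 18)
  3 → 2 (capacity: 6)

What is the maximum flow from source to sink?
Maximum flow = 18

Max flow: 18

Flow assignment:
  0 → 1: 9/12
  0 → 4: 9/9
  1 → 2: 9/14
  2 → 3: 9/9
  3 → 4: 9/18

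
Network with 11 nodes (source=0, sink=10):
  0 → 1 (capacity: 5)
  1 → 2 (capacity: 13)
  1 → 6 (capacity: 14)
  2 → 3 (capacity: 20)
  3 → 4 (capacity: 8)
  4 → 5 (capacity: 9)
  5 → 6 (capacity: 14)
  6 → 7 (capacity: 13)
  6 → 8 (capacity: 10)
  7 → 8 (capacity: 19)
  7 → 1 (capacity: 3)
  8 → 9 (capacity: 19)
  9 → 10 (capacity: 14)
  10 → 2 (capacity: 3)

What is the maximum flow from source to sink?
Maximum flow = 5

Max flow: 5

Flow assignment:
  0 → 1: 5/5
  1 → 6: 5/14
  6 → 8: 5/10
  8 → 9: 5/19
  9 → 10: 5/14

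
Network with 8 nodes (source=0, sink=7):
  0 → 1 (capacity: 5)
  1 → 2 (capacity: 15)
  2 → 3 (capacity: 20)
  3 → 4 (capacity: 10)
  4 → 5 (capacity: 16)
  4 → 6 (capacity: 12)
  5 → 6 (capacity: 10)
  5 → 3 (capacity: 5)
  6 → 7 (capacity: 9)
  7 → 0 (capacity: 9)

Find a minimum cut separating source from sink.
Min cut value = 5, edges: (0,1)

Min cut value: 5
Partition: S = [0], T = [1, 2, 3, 4, 5, 6, 7]
Cut edges: (0,1)

By max-flow min-cut theorem, max flow = min cut = 5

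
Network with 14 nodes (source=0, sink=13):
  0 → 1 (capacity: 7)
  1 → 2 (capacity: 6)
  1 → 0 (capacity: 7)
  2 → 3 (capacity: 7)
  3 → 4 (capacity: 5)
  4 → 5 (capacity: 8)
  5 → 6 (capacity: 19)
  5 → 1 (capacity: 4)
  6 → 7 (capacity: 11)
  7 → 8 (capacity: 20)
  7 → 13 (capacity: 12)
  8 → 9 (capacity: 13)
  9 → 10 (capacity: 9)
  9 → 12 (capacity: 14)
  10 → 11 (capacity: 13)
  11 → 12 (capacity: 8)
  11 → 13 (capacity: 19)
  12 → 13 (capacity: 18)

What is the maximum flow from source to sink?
Maximum flow = 5

Max flow: 5

Flow assignment:
  0 → 1: 5/7
  1 → 2: 5/6
  2 → 3: 5/7
  3 → 4: 5/5
  4 → 5: 5/8
  5 → 6: 5/19
  6 → 7: 5/11
  7 → 13: 5/12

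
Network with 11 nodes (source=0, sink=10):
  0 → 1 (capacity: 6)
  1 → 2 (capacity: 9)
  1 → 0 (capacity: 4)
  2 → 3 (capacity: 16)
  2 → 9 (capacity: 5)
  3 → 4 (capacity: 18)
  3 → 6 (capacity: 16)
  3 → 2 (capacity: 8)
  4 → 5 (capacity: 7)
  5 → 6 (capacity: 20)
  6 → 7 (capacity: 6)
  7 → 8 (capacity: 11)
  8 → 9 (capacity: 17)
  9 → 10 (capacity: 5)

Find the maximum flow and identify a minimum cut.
Max flow = 5, Min cut edges: (9,10)

Maximum flow: 5
Minimum cut: (9,10)
Partition: S = [0, 1, 2, 3, 4, 5, 6, 7, 8, 9], T = [10]

Max-flow min-cut theorem verified: both equal 5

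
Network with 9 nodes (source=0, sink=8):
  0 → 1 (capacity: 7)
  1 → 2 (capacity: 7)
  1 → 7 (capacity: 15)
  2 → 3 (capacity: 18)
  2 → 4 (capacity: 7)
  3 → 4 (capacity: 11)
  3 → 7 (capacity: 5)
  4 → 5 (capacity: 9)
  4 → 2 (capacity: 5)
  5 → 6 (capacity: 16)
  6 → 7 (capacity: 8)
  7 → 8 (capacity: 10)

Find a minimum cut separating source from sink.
Min cut value = 7, edges: (0,1)

Min cut value: 7
Partition: S = [0], T = [1, 2, 3, 4, 5, 6, 7, 8]
Cut edges: (0,1)

By max-flow min-cut theorem, max flow = min cut = 7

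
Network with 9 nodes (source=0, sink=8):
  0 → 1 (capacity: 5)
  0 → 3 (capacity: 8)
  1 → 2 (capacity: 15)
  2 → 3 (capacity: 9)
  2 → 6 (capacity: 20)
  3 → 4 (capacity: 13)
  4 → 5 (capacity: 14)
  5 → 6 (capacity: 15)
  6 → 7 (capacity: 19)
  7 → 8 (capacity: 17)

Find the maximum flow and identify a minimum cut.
Max flow = 13, Min cut edges: (0,1), (0,3)

Maximum flow: 13
Minimum cut: (0,1), (0,3)
Partition: S = [0], T = [1, 2, 3, 4, 5, 6, 7, 8]

Max-flow min-cut theorem verified: both equal 13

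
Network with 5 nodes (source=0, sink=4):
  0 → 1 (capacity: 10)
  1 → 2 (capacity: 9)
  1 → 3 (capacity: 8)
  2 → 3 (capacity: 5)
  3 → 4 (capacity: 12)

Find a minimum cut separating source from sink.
Min cut value = 10, edges: (0,1)

Min cut value: 10
Partition: S = [0], T = [1, 2, 3, 4]
Cut edges: (0,1)

By max-flow min-cut theorem, max flow = min cut = 10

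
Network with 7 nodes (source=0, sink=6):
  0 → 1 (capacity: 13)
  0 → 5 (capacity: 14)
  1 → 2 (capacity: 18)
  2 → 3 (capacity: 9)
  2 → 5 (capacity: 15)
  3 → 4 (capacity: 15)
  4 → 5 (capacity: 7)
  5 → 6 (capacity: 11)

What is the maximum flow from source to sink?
Maximum flow = 11

Max flow: 11

Flow assignment:
  0 → 1: 11/13
  1 → 2: 11/18
  2 → 5: 11/15
  5 → 6: 11/11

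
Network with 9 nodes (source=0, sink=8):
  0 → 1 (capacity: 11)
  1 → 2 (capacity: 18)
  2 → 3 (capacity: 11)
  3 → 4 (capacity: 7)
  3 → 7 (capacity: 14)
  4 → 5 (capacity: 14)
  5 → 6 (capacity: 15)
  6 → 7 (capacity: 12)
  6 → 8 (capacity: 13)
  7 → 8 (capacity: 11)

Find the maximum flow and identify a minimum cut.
Max flow = 11, Min cut edges: (2,3)

Maximum flow: 11
Minimum cut: (2,3)
Partition: S = [0, 1, 2], T = [3, 4, 5, 6, 7, 8]

Max-flow min-cut theorem verified: both equal 11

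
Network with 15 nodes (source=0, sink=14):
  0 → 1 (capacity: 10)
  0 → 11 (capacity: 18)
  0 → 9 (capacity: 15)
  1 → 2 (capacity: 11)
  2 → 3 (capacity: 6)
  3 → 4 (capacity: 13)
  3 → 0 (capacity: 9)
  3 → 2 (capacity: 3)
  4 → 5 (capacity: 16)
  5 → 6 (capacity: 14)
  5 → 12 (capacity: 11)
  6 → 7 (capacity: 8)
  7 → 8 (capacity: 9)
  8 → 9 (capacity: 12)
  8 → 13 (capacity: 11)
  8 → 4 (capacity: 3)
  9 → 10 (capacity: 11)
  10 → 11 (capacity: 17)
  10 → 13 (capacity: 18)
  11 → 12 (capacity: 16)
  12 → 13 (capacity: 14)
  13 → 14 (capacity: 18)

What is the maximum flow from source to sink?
Maximum flow = 18

Max flow: 18

Flow assignment:
  0 → 1: 6/10
  0 → 11: 14/18
  1 → 2: 6/11
  2 → 3: 6/6
  3 → 4: 4/13
  3 → 0: 2/9
  4 → 5: 6/16
  5 → 6: 6/14
  6 → 7: 6/8
  7 → 8: 6/9
  8 → 9: 4/12
  8 → 4: 2/3
  9 → 10: 4/11
  10 → 13: 4/18
  11 → 12: 14/16
  12 → 13: 14/14
  13 → 14: 18/18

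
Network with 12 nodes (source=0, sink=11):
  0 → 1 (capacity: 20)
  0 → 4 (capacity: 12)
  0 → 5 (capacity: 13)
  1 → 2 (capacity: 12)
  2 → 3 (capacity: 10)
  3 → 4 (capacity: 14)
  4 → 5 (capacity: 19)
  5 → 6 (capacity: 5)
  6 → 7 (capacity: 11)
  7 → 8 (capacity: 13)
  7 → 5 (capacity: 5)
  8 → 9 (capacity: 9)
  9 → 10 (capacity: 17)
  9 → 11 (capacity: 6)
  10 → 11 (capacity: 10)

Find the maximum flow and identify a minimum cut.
Max flow = 5, Min cut edges: (5,6)

Maximum flow: 5
Minimum cut: (5,6)
Partition: S = [0, 1, 2, 3, 4, 5], T = [6, 7, 8, 9, 10, 11]

Max-flow min-cut theorem verified: both equal 5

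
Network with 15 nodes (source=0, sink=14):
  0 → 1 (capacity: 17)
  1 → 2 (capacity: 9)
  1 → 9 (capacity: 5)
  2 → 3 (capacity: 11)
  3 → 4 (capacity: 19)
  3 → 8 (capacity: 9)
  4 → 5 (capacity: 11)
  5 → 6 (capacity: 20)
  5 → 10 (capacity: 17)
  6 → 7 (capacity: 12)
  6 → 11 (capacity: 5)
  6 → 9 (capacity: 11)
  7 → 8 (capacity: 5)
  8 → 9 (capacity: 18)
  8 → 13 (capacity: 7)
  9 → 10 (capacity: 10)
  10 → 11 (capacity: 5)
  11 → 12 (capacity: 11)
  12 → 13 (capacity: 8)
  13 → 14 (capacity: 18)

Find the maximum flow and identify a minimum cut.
Max flow = 14, Min cut edges: (1,2), (10,11)

Maximum flow: 14
Minimum cut: (1,2), (10,11)
Partition: S = [0, 1, 9, 10], T = [2, 3, 4, 5, 6, 7, 8, 11, 12, 13, 14]

Max-flow min-cut theorem verified: both equal 14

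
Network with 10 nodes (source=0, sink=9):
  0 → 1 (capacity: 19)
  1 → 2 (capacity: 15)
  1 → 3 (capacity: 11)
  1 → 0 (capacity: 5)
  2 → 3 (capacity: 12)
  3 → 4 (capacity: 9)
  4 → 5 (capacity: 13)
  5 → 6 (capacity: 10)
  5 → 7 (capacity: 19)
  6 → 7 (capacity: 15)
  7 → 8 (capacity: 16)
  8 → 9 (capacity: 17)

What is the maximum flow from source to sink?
Maximum flow = 9

Max flow: 9

Flow assignment:
  0 → 1: 9/19
  1 → 3: 9/11
  3 → 4: 9/9
  4 → 5: 9/13
  5 → 7: 9/19
  7 → 8: 9/16
  8 → 9: 9/17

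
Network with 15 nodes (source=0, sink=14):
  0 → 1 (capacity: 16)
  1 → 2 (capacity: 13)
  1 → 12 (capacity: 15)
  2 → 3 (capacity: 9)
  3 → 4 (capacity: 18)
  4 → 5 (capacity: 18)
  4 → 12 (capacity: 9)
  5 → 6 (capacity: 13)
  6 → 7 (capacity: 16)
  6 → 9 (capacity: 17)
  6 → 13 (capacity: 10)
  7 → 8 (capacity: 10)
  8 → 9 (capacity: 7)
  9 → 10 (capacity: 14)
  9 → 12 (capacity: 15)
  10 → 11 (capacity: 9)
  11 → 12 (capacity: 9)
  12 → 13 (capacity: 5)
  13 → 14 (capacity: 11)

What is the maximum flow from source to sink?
Maximum flow = 11

Max flow: 11

Flow assignment:
  0 → 1: 11/16
  1 → 2: 9/13
  1 → 12: 2/15
  2 → 3: 9/9
  3 → 4: 9/18
  4 → 5: 9/18
  5 → 6: 9/13
  6 → 13: 9/10
  12 → 13: 2/5
  13 → 14: 11/11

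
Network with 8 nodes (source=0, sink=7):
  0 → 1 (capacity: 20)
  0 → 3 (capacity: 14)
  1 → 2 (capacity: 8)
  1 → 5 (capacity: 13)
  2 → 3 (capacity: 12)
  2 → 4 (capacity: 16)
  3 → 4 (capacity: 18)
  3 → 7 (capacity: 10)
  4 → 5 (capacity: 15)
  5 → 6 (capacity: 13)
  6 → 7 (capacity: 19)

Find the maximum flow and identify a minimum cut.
Max flow = 23, Min cut edges: (3,7), (5,6)

Maximum flow: 23
Minimum cut: (3,7), (5,6)
Partition: S = [0, 1, 2, 3, 4, 5], T = [6, 7]

Max-flow min-cut theorem verified: both equal 23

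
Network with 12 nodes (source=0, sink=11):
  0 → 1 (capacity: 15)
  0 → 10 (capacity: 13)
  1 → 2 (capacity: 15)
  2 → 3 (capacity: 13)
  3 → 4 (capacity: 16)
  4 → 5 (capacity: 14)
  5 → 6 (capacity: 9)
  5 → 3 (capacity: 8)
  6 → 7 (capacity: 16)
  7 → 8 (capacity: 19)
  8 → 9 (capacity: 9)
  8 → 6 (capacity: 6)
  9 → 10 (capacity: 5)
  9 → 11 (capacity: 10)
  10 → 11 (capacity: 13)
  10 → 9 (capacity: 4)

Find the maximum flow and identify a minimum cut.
Max flow = 22, Min cut edges: (0,10), (8,9)

Maximum flow: 22
Minimum cut: (0,10), (8,9)
Partition: S = [0, 1, 2, 3, 4, 5, 6, 7, 8], T = [9, 10, 11]

Max-flow min-cut theorem verified: both equal 22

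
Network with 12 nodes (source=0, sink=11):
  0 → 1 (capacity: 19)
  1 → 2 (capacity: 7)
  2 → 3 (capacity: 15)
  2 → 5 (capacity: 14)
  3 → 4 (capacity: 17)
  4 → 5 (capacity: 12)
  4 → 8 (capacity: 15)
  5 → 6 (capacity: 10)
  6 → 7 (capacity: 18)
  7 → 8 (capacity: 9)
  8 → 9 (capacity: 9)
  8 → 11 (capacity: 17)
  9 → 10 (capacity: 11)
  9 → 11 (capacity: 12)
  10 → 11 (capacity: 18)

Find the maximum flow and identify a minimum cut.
Max flow = 7, Min cut edges: (1,2)

Maximum flow: 7
Minimum cut: (1,2)
Partition: S = [0, 1], T = [2, 3, 4, 5, 6, 7, 8, 9, 10, 11]

Max-flow min-cut theorem verified: both equal 7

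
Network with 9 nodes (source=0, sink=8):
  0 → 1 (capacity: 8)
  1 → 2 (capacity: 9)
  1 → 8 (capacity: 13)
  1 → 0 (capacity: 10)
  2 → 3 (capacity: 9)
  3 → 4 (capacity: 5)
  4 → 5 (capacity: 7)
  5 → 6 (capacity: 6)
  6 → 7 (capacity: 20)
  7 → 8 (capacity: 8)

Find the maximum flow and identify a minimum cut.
Max flow = 8, Min cut edges: (0,1)

Maximum flow: 8
Minimum cut: (0,1)
Partition: S = [0], T = [1, 2, 3, 4, 5, 6, 7, 8]

Max-flow min-cut theorem verified: both equal 8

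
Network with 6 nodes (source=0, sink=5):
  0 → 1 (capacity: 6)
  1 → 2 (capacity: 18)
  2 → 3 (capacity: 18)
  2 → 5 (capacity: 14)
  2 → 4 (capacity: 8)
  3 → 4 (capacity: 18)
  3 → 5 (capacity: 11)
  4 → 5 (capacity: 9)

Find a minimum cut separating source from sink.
Min cut value = 6, edges: (0,1)

Min cut value: 6
Partition: S = [0], T = [1, 2, 3, 4, 5]
Cut edges: (0,1)

By max-flow min-cut theorem, max flow = min cut = 6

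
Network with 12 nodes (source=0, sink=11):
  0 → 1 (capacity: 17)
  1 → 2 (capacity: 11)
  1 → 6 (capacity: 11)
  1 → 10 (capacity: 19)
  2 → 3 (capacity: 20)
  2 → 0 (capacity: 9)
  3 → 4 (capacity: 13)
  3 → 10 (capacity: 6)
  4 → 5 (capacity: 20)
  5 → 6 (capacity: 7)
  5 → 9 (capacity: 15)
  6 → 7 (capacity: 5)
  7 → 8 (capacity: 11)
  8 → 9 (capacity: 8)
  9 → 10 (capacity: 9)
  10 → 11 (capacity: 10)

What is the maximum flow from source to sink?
Maximum flow = 10

Max flow: 10

Flow assignment:
  0 → 1: 10/17
  1 → 10: 10/19
  10 → 11: 10/10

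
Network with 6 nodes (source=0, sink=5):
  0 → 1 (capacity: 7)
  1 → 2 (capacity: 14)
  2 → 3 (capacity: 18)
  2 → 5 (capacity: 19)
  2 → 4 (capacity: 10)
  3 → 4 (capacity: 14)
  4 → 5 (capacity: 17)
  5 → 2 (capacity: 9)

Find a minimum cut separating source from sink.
Min cut value = 7, edges: (0,1)

Min cut value: 7
Partition: S = [0], T = [1, 2, 3, 4, 5]
Cut edges: (0,1)

By max-flow min-cut theorem, max flow = min cut = 7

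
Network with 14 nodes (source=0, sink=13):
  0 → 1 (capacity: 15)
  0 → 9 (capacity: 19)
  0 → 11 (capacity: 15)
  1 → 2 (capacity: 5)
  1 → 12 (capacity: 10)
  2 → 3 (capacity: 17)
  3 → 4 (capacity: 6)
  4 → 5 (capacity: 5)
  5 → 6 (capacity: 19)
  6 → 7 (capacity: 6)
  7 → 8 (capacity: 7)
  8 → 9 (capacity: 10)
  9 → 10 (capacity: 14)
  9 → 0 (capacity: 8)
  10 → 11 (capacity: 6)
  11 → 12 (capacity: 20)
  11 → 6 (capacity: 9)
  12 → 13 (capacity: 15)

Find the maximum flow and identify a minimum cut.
Max flow = 15, Min cut edges: (12,13)

Maximum flow: 15
Minimum cut: (12,13)
Partition: S = [0, 1, 2, 3, 4, 5, 6, 7, 8, 9, 10, 11, 12], T = [13]

Max-flow min-cut theorem verified: both equal 15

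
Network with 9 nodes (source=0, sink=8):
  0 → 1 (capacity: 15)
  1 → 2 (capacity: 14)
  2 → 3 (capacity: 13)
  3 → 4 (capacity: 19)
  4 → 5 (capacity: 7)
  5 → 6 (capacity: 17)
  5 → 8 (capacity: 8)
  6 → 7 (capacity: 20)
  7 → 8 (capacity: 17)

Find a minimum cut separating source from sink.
Min cut value = 7, edges: (4,5)

Min cut value: 7
Partition: S = [0, 1, 2, 3, 4], T = [5, 6, 7, 8]
Cut edges: (4,5)

By max-flow min-cut theorem, max flow = min cut = 7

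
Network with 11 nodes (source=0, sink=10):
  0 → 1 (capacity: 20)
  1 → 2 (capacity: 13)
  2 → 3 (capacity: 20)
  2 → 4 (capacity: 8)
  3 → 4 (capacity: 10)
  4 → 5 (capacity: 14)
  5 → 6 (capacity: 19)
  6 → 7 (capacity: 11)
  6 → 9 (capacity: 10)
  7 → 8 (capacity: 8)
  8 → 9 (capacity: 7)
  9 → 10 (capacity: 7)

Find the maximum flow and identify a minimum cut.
Max flow = 7, Min cut edges: (9,10)

Maximum flow: 7
Minimum cut: (9,10)
Partition: S = [0, 1, 2, 3, 4, 5, 6, 7, 8, 9], T = [10]

Max-flow min-cut theorem verified: both equal 7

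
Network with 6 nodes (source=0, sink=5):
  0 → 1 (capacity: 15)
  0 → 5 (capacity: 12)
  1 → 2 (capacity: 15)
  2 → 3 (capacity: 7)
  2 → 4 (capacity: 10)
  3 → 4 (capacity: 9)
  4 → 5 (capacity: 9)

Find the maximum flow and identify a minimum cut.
Max flow = 21, Min cut edges: (0,5), (4,5)

Maximum flow: 21
Minimum cut: (0,5), (4,5)
Partition: S = [0, 1, 2, 3, 4], T = [5]

Max-flow min-cut theorem verified: both equal 21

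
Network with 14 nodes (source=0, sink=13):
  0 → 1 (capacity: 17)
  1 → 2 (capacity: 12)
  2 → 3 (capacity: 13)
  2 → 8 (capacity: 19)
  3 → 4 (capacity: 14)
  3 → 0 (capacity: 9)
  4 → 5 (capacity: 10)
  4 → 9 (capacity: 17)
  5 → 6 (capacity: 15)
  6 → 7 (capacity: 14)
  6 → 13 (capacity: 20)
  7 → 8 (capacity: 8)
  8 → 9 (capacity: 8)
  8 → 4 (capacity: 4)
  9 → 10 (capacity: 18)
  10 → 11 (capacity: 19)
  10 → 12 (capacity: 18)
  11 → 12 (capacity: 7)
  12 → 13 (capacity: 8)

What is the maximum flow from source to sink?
Maximum flow = 12

Max flow: 12

Flow assignment:
  0 → 1: 12/17
  1 → 2: 12/12
  2 → 3: 12/13
  3 → 4: 12/14
  4 → 5: 10/10
  4 → 9: 2/17
  5 → 6: 10/15
  6 → 13: 10/20
  9 → 10: 2/18
  10 → 12: 2/18
  12 → 13: 2/8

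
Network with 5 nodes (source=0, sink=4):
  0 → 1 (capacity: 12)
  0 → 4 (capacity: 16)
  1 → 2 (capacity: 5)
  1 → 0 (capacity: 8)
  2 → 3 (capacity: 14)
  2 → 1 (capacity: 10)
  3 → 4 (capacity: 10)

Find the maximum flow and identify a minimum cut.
Max flow = 21, Min cut edges: (0,4), (1,2)

Maximum flow: 21
Minimum cut: (0,4), (1,2)
Partition: S = [0, 1], T = [2, 3, 4]

Max-flow min-cut theorem verified: both equal 21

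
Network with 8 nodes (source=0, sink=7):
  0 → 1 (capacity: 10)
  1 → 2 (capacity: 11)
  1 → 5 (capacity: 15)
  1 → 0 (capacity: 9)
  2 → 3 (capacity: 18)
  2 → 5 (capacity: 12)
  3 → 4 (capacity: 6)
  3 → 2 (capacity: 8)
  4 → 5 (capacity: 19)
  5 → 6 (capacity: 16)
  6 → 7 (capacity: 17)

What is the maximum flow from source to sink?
Maximum flow = 10

Max flow: 10

Flow assignment:
  0 → 1: 10/10
  1 → 5: 10/15
  5 → 6: 10/16
  6 → 7: 10/17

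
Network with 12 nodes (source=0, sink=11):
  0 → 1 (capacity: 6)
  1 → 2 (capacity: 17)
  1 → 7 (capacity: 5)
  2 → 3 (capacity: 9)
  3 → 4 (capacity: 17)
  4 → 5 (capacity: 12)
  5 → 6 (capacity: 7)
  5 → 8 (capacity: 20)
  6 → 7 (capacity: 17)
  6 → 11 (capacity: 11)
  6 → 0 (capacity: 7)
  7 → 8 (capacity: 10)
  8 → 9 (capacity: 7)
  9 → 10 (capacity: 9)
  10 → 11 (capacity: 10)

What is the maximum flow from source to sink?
Maximum flow = 6

Max flow: 6

Flow assignment:
  0 → 1: 6/6
  1 → 2: 1/17
  1 → 7: 5/5
  2 → 3: 1/9
  3 → 4: 1/17
  4 → 5: 1/12
  5 → 6: 1/7
  6 → 11: 1/11
  7 → 8: 5/10
  8 → 9: 5/7
  9 → 10: 5/9
  10 → 11: 5/10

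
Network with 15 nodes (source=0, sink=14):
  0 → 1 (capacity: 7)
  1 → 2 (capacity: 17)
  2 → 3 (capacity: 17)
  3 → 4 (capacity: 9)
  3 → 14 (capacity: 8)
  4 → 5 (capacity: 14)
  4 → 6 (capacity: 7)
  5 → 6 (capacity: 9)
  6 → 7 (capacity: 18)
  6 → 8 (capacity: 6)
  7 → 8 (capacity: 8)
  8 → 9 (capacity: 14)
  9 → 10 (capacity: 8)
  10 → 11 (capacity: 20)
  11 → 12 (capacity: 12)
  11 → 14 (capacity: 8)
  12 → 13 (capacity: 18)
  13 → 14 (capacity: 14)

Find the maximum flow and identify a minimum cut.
Max flow = 7, Min cut edges: (0,1)

Maximum flow: 7
Minimum cut: (0,1)
Partition: S = [0], T = [1, 2, 3, 4, 5, 6, 7, 8, 9, 10, 11, 12, 13, 14]

Max-flow min-cut theorem verified: both equal 7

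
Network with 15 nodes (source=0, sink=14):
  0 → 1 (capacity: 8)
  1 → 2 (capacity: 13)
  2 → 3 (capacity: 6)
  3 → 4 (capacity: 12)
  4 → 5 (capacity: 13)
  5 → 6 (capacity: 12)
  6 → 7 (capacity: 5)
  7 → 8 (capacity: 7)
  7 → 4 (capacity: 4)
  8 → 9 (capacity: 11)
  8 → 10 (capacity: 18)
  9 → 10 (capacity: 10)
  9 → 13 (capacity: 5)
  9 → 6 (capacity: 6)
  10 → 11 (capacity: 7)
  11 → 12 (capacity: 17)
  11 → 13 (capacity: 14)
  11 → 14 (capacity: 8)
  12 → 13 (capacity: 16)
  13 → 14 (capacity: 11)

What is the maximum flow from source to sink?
Maximum flow = 5

Max flow: 5

Flow assignment:
  0 → 1: 5/8
  1 → 2: 5/13
  2 → 3: 5/6
  3 → 4: 5/12
  4 → 5: 5/13
  5 → 6: 5/12
  6 → 7: 5/5
  7 → 8: 5/7
  8 → 9: 5/11
  9 → 13: 5/5
  13 → 14: 5/11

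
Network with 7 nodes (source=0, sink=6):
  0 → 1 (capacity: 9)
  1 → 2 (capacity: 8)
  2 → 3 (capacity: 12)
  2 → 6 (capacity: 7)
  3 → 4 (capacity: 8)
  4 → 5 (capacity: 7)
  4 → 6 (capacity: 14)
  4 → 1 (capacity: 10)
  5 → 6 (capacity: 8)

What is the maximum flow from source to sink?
Maximum flow = 8

Max flow: 8

Flow assignment:
  0 → 1: 8/9
  1 → 2: 8/8
  2 → 3: 1/12
  2 → 6: 7/7
  3 → 4: 1/8
  4 → 6: 1/14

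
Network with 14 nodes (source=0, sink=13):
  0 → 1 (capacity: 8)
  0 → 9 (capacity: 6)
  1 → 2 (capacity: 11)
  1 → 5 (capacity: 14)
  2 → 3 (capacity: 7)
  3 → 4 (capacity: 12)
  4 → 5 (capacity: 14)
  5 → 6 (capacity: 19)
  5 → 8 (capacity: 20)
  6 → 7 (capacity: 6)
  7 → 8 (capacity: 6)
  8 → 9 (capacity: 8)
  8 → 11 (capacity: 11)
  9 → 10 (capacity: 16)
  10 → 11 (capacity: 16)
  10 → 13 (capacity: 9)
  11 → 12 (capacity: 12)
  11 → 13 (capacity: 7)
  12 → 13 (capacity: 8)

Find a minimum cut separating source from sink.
Min cut value = 14, edges: (0,1), (0,9)

Min cut value: 14
Partition: S = [0], T = [1, 2, 3, 4, 5, 6, 7, 8, 9, 10, 11, 12, 13]
Cut edges: (0,1), (0,9)

By max-flow min-cut theorem, max flow = min cut = 14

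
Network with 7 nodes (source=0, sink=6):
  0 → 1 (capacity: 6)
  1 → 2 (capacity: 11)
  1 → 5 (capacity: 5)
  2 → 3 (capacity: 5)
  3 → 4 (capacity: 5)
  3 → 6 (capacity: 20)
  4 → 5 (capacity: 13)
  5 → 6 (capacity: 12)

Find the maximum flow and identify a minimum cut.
Max flow = 6, Min cut edges: (0,1)

Maximum flow: 6
Minimum cut: (0,1)
Partition: S = [0], T = [1, 2, 3, 4, 5, 6]

Max-flow min-cut theorem verified: both equal 6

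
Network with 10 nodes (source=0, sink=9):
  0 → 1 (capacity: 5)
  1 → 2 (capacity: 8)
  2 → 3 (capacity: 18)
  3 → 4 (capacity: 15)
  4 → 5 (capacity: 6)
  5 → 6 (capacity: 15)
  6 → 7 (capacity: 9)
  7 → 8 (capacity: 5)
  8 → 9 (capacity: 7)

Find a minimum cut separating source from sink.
Min cut value = 5, edges: (7,8)

Min cut value: 5
Partition: S = [0, 1, 2, 3, 4, 5, 6, 7], T = [8, 9]
Cut edges: (7,8)

By max-flow min-cut theorem, max flow = min cut = 5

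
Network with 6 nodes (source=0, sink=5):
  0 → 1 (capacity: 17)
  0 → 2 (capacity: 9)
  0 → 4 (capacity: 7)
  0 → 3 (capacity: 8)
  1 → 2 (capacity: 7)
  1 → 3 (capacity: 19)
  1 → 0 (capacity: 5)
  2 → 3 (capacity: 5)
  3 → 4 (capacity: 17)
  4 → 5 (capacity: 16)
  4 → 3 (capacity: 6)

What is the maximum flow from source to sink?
Maximum flow = 16

Max flow: 16

Flow assignment:
  0 → 1: 4/17
  0 → 2: 5/9
  0 → 3: 7/8
  1 → 3: 4/19
  2 → 3: 5/5
  3 → 4: 16/17
  4 → 5: 16/16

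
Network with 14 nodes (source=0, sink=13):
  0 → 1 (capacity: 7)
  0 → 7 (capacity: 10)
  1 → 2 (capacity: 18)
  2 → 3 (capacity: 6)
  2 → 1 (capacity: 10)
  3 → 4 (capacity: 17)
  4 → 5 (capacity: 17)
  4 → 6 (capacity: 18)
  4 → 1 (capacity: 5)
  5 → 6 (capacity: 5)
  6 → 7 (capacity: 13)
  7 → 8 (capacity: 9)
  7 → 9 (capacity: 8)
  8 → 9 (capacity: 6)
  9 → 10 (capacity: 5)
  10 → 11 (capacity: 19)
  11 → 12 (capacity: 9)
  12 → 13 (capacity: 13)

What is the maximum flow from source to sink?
Maximum flow = 5

Max flow: 5

Flow assignment:
  0 → 1: 5/7
  1 → 2: 6/18
  2 → 3: 6/6
  3 → 4: 6/17
  4 → 6: 5/18
  4 → 1: 1/5
  6 → 7: 5/13
  7 → 8: 5/9
  8 → 9: 5/6
  9 → 10: 5/5
  10 → 11: 5/19
  11 → 12: 5/9
  12 → 13: 5/13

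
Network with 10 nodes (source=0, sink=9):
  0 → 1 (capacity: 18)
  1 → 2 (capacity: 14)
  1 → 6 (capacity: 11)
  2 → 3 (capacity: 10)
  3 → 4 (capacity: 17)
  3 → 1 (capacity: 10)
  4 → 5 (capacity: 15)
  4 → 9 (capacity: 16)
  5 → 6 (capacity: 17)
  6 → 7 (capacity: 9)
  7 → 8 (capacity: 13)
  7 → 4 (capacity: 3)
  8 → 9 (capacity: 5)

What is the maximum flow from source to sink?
Maximum flow = 18

Max flow: 18

Flow assignment:
  0 → 1: 18/18
  1 → 2: 10/14
  1 → 6: 8/11
  2 → 3: 10/10
  3 → 4: 10/17
  4 → 9: 13/16
  6 → 7: 8/9
  7 → 8: 5/13
  7 → 4: 3/3
  8 → 9: 5/5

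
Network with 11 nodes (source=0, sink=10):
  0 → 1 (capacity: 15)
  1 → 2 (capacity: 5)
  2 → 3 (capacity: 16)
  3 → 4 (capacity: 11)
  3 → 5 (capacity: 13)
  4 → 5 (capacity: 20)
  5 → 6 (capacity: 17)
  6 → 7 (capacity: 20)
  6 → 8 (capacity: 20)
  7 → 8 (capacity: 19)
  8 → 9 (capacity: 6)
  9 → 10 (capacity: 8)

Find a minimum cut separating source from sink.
Min cut value = 5, edges: (1,2)

Min cut value: 5
Partition: S = [0, 1], T = [2, 3, 4, 5, 6, 7, 8, 9, 10]
Cut edges: (1,2)

By max-flow min-cut theorem, max flow = min cut = 5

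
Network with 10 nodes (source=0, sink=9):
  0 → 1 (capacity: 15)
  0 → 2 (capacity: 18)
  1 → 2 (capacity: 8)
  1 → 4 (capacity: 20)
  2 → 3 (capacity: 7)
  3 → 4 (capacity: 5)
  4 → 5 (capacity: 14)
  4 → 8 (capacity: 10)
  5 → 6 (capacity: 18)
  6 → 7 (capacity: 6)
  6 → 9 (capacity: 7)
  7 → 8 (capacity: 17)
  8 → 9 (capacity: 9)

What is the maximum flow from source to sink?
Maximum flow = 16

Max flow: 16

Flow assignment:
  0 → 1: 11/15
  0 → 2: 5/18
  1 → 4: 11/20
  2 → 3: 5/7
  3 → 4: 5/5
  4 → 5: 7/14
  4 → 8: 9/10
  5 → 6: 7/18
  6 → 9: 7/7
  8 → 9: 9/9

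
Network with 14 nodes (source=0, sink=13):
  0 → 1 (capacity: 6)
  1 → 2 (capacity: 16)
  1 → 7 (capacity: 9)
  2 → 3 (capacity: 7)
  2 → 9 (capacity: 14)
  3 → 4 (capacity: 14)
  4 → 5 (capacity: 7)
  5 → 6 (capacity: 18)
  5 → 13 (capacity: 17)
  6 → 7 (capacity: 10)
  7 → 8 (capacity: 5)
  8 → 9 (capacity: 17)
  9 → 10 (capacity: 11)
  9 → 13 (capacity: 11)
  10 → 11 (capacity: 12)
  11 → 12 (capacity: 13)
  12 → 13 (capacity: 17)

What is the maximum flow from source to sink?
Maximum flow = 6

Max flow: 6

Flow assignment:
  0 → 1: 6/6
  1 → 2: 6/16
  2 → 9: 6/14
  9 → 13: 6/11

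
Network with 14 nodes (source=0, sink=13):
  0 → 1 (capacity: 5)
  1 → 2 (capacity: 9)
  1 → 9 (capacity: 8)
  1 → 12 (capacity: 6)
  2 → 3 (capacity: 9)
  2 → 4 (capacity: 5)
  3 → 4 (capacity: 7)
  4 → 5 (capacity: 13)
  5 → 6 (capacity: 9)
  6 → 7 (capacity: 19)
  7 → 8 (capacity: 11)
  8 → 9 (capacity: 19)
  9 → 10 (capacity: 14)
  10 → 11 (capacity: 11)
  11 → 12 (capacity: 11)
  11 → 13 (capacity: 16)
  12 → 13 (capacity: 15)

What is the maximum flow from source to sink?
Maximum flow = 5

Max flow: 5

Flow assignment:
  0 → 1: 5/5
  1 → 12: 5/6
  12 → 13: 5/15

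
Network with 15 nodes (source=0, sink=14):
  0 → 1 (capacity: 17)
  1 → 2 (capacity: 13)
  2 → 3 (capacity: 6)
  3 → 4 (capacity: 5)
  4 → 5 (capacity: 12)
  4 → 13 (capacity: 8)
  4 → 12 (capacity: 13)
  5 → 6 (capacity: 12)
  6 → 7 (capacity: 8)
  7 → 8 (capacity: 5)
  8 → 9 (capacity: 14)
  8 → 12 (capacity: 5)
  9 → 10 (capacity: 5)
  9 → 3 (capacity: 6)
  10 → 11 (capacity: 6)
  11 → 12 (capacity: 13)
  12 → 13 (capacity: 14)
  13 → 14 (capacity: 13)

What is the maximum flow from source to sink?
Maximum flow = 5

Max flow: 5

Flow assignment:
  0 → 1: 5/17
  1 → 2: 5/13
  2 → 3: 5/6
  3 → 4: 5/5
  4 → 13: 5/8
  13 → 14: 5/13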